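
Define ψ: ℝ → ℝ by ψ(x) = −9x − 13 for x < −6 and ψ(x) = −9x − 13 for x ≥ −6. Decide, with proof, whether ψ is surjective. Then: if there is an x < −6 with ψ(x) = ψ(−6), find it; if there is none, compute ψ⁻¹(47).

Both pieces are strictly decreasing (slopes −9 and −9), so each is injective on its own interval.
The left piece maps (−∞, −6) onto (41, ∞); the right piece maps [−6, ∞) onto (−∞, 41].
These images together cover ℝ, so ψ is surjective.
Because the two images are disjoint, no x < −6 has ψ(x) = ψ(−6), so we compute ψ⁻¹(47): 47 lies in (41, ∞), so solve −9x − 13 = 47: x = (47 + 13)/(−9) = −20/3.

-20/3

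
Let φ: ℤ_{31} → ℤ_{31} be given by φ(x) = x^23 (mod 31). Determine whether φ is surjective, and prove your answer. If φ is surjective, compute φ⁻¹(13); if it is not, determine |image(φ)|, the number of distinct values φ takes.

17

Since 31 is prime, the nonzero elements of ℤ_{31} form a cyclic group of order 30.
As gcd(23, 30) = 1, raising to the 23rd power is a bijection on this group: if u^23 ≡ v^23 then (uv^{−1})^23 = 1, and the only element of order dividing gcd(23, 30) = 1 is 1, so u = v.
With φ(0) = 0 this makes φ injective on all of ℤ_{31}, hence bijective (finite equal-size domain and codomain). In particular φ is surjective.
Since φ is surjective, we find the preimage of 13. The inverse of x ↦ x^23 on (ℤ_{31})^× is x ↦ x^17, because 23·17 = 391 = 13·30 + 1 ≡ 1 (mod 30) and x^{30} = 1 for x ≠ 0 (Fermat). So φ⁻¹(13) = 13^17 mod 31.
Repeated squaring mod 31: 13^1 ≡ 13, 13^2 ≡ 13² = 169 ≡ 14, 13^4 ≡ 14² = 196 ≡ 10, 13^8 ≡ 10² = 100 ≡ 7, 13^16 ≡ 7² = 49 ≡ 18. Since 17 = 16 + 1, 13^17 ≡ 18·13: 18·13 = 234 ≡ 17. So 13^17 ≡ 17 (mod 31).
Hence φ⁻¹(13) = 17.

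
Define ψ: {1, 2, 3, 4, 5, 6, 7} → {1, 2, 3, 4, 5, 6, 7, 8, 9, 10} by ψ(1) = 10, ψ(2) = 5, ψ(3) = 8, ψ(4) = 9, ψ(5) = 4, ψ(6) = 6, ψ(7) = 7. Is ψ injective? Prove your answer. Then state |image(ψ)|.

7

The values ψ(1), …, ψ(7) are 10, 5, 8, 9, 4, 6, 7 — all distinct.
So ψ(x_1) = ψ(x_2) only when x_1 = x_2, and ψ is injective.
The image of ψ is {4, 5, 6, 7, 8, 9, 10}, which has 7 elements.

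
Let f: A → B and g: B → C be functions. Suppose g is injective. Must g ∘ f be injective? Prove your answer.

No. Take A = {1, 2}, B = C = {1, 2}, f(1) = f(2) = 1, and g = identity (injective).
Then (g ∘ f)(1) = (g ∘ f)(2) = 1 with 1 ≠ 2, so g ∘ f is not injective.

not injective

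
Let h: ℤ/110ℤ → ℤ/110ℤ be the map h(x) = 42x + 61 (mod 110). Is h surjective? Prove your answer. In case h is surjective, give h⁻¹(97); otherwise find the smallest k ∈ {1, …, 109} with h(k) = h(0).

55

Recall: surjectivity means every element of the codomain has a preimage under h.
Since gcd(42, 110) = 2, we have 42x ≡ 0 (mod 2) for all x, so h(x) ≡ 1 (mod 2).
But 0 ≢ 1 (mod 2), so 0 ∈ ℤ/110ℤ has no preimage. Hence h is not surjective.
Since h is not surjective, we find the least positive k with h(k) = h(0): this means 42k ≡ 0 (mod 110), i.e. 110 ∣ 42k. Since gcd(42, 110) = 2, dividing through by 2 this holds exactly when 55 ∣ 21k, and as gcd(21, 55) = 1, exactly when 55 ∣ k.
The smallest positive such k is 55.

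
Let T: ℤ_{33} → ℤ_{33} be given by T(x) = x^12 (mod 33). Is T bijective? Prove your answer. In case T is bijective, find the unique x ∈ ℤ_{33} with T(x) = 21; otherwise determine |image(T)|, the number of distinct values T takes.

T(4): Repeated squaring mod 33: 4^1 ≡ 4, 4^2 ≡ 4² = 16, 4^4 ≡ 16² = 256 ≡ 25, 4^8 ≡ 25² = 625 ≡ 31. Since 12 = 8 + 4, 4^12 ≡ 31·25: 31·25 = 775 ≡ 16. So 4^12 ≡ 16 (mod 33).
T(7): Repeated squaring mod 33: 7^1 ≡ 7, 7^2 ≡ 7² = 49 ≡ 16, 7^4 ≡ 16² = 256 ≡ 25, 7^8 ≡ 25² = 625 ≡ 31. Since 12 = 8 + 4, 7^12 ≡ 31·25: 31·25 = 775 ≡ 16. So 7^12 ≡ 16 (mod 33).
So T(4) = T(7) = 16 while 4 ≠ 7, so T is not injective, hence not bijective.
Since T is not bijective, we determine |image(T)|. Computing x^12 mod 33 for each x (by repeated squaring, reducing mod 33 at every step), the values T(0), T(1), …, T(32) are: 0, 1, 4, 9, 16, 25, 3, 16, 31, 15, 1, 22, 12, 4, 31, 27, 25, 25, 27, 31, 4, 12, 22, 1, 15, 31, 16, 3, 25, 16, 9, 4, 1.
The distinct values are {0, 1, 3, 4, 9, 12, 15, 16, 22, 25, 27, 31}; there are 12 of them.

12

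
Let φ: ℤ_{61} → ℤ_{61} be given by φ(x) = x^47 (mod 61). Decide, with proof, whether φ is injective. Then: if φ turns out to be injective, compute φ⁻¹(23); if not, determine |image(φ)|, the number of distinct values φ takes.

28

Since 61 is prime, the nonzero elements of ℤ_{61} form a cyclic group of order 60.
As gcd(47, 60) = 1, raising to the 47th power is a bijection on this group: if s^47 ≡ t^47 then (st^{−1})^47 = 1, and the only element of order dividing gcd(47, 60) = 1 is 1, so s = t.
With φ(0) = 0 this makes φ injective on all of ℤ_{61}, hence bijective (finite equal-size domain and codomain). In particular φ is injective.
Since φ is injective, we find the preimage of 23. The inverse of x ↦ x^47 on (ℤ_{61})^× is x ↦ x^23, because 47·23 = 1081 = 18·60 + 1 ≡ 1 (mod 60) and x^{60} = 1 for x ≠ 0 (Fermat). So φ⁻¹(23) = 23^23 mod 61.
Repeated squaring mod 61: 23^1 ≡ 23, 23^2 ≡ 23² = 529 ≡ 41, 23^4 ≡ 41² = 1681 ≡ 34, 23^8 ≡ 34² = 1156 ≡ 58, 23^16 ≡ 58² = 3364 ≡ 9. Since 23 = 16 + 4 + 2 + 1, 23^23 ≡ 9·34·41·23: 9·34 = 306 ≡ 1, then 1·41 = 41, then 41·23 = 943 ≡ 28. So 23^23 ≡ 28 (mod 61).
Hence φ⁻¹(23) = 28.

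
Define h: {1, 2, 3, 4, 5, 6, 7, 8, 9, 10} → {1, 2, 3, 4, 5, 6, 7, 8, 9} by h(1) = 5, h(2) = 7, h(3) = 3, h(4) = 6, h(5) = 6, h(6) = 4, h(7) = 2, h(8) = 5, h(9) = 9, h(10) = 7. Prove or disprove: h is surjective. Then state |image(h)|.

No element maps to 1, so h is not surjective.
The image of h is {2, 3, 4, 5, 6, 7, 9}, which has 7 elements.

7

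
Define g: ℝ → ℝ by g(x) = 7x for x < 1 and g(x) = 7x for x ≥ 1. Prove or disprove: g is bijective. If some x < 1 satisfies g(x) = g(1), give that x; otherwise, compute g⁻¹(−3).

-3/7

Both pieces are strictly increasing (slopes 7 and 7), so each is injective on its own interval.
The left piece maps (−∞, 1) onto (−∞, 7); the right piece maps [1, ∞) onto [7, ∞).
Since 7 = 7, the images partition ℝ: g is injective and surjective, hence bijective.
Because the two images are disjoint, no x < 1 has g(x) = g(1), so we compute g⁻¹(−3): −3 lies in (−∞, 7), so solve 7x = −3: x = (−3 − 0)/7 = −3/7.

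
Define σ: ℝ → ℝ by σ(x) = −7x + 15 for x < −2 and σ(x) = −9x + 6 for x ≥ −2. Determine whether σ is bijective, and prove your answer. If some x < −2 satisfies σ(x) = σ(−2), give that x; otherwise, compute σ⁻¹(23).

Both pieces are strictly decreasing (slopes −7 and −9), so each is injective on its own interval.
The left piece maps (−∞, −2) onto (29, ∞); the right piece maps [−2, ∞) onto (−∞, 24].
The images leave a gap (29 has no preimage), so σ is not surjective, hence not bijective.
Because the two images are disjoint, no x < −2 has σ(x) = σ(−2), so we compute σ⁻¹(23): 23 lies in (−∞, 24], so solve −9x + 6 = 23: x = (23 − 6)/(−9) = −17/9.

-17/9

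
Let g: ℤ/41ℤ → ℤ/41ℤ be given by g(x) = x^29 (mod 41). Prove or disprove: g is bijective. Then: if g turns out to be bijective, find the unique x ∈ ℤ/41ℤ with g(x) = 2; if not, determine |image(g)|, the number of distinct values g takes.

Since 41 is prime, the nonzero elements of ℤ/41ℤ form a cyclic group of order 40.
As gcd(29, 40) = 1, raising to the 29th power is a bijection on this group: if s^29 ≡ t^29 then (st^{−1})^29 = 1, and the only element of order dividing gcd(29, 40) = 1 is 1, so s = t.
With g(0) = 0 this makes g injective on all of ℤ/41ℤ, hence bijective (finite equal-size domain and codomain). In particular g is bijective.
Since g is bijective, we find the preimage of 2. The inverse of x ↦ x^29 on (ℤ/41ℤ)^× is x ↦ x^29, because 29·29 = 841 = 21·40 + 1 ≡ 1 (mod 40) and x^{40} = 1 for x ≠ 0 (Fermat). So g⁻¹(2) = 2^29 mod 41.
Repeated squaring mod 41: 2^1 ≡ 2, 2^2 ≡ 2² = 4, 2^4 ≡ 4² = 16, 2^8 ≡ 16² = 256 ≡ 10, 2^16 ≡ 10² = 100 ≡ 18. Since 29 = 16 + 8 + 4 + 1, 2^29 ≡ 18·10·16·2: 18·10 = 180 ≡ 16, then 16·16 = 256 ≡ 10, then 10·2 = 20. So 2^29 ≡ 20 (mod 41).
Hence g⁻¹(2) = 20.

20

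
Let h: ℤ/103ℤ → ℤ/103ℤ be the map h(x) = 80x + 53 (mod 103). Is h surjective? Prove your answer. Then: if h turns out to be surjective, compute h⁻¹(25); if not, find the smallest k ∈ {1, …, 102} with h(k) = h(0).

Recall that h is surjective if every y in the codomain equals h(x) for some x in the domain.
Since gcd(80, 103) = 1, 80 is invertible modulo 103. Euclid's algorithm: 103 = 1·80 + 23, 80 = 3·23 + 11, 23 = 2·11 + 1; back-substituting gives 1 = 94·80 − 73·103, so 80⁻¹ ≡ 94 (mod 103).
Then y ↦ 94(y − 53) is a two-sided inverse to h, so every y ∈ ℤ/103ℤ has a preimage.
Thus h is surjective.
Since h is surjective, we compute h⁻¹(25): solve 80x + 53 ≡ 25 (mod 103), i.e. 80x ≡ 75 (mod 103).
Multiplying by 80⁻¹ = 94 gives x ≡ 94·75 = 7050 = 68·103 + 46 ≡ 46 (mod 103).
Check: h(46) = 80·46 + 53 = 3733 = 36·103 + 25 ≡ 25 (mod 103).

46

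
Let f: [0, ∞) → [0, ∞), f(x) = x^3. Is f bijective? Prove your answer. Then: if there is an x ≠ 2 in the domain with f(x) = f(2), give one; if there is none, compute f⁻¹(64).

4

On [0, ∞), x ↦ x^3 is strictly increasing (injective) and for any y ∈ [0, ∞) the 3rd root y^{1/3} lies in [0, ∞) (surjective). So f is bijective.
Since x ↦ x^3 is strictly increasing on [0, ∞), it is injective there, so no x ≠ 2 in the domain has f(x) = f(2). We therefore compute f⁻¹(64) = 64^{1/3} = 4 (indeed 4^3 = 64).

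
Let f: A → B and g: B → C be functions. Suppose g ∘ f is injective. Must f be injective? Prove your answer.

Suppose f(u) = f(v). Applying g: (g ∘ f)(u) = (g ∘ f)(v). Since g ∘ f is injective, u = v. Therefore f is injective.

injective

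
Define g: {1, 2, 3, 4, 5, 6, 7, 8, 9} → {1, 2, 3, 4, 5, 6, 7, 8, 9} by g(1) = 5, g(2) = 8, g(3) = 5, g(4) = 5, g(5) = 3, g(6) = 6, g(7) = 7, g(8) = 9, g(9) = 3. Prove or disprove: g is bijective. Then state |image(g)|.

6

g(1) = 5 = g(3) with 1 ≠ 3, so g is not injective, hence not bijective.
The image of g is {3, 5, 6, 7, 8, 9}, which has 6 elements.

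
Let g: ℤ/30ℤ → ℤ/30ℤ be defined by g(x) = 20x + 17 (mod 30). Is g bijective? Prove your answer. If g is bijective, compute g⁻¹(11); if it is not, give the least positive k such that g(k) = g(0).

We have gcd(20, 30) = 10 > 1. Taking a = 0 and b = 3: g(0) = 17 and g(3) = 20·3 + 17 = 77 ≡ 17 (mod 30).
So g(0) = g(3) while 0 ≠ 3, therefore g is not injective, hence not bijective.
Since g is not bijective, we find the least positive k with g(k) = g(0): this means 20k ≡ 0 (mod 30), i.e. 30 ∣ 20k. Since gcd(20, 30) = 10, dividing through by 10 this holds exactly when 3 ∣ 2k, and as gcd(2, 3) = 1, exactly when 3 ∣ k.
The smallest positive such k is 3.

3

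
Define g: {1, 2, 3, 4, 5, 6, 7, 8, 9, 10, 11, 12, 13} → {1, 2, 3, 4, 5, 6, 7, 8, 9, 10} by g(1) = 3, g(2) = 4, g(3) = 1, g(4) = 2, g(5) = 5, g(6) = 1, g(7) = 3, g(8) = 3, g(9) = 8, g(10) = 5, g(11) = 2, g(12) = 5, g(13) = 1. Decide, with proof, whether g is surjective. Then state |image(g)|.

6

No element maps to 6, so g is not surjective.
The image of g is {1, 2, 3, 4, 5, 8}, which has 6 elements.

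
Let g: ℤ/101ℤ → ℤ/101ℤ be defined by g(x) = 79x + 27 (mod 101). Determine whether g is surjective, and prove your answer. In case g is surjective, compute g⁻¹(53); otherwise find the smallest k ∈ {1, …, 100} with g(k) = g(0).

8

Since gcd(79, 101) = 1, 79 is invertible modulo 101. Euclid's algorithm: 101 = 1·79 + 22, 79 = 3·22 + 13, 22 = 1·13 + 9, 13 = 1·9 + 4, 9 = 2·4 + 1; back-substituting gives 1 = 78·79 − 61·101, so 79⁻¹ ≡ 78 (mod 101).
Then y ↦ 78(y − 27) is a two-sided inverse to g, so every y ∈ ℤ/101ℤ has a preimage.
Hence g is surjective.
Since g is surjective, we find g⁻¹(53): we need 79x ≡ 53 − 27 ≡ 26 (mod 101). Using 79⁻¹ = 78: x ≡ 78·26 = 2028 = 20·101 + 8, so x = 8.
Check: g(8) = 79·8 + 27 = 659 = 6·101 + 53 ≡ 53 (mod 101).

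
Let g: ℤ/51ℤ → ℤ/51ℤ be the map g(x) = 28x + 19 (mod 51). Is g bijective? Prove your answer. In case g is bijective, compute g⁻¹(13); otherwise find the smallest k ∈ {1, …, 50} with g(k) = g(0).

18

If g(x_1) = g(x_2), then 28x_1 ≡ 28x_2 (mod 51). Because gcd(28, 51) = 1, we may cancel 28 to get x_1 ≡ x_2 (mod 51).
We now compute 28⁻¹ mod 51 explicitly. Euclid's algorithm: 51 = 1·28 + 23, 28 = 1·23 + 5, 23 = 4·5 + 3, 5 = 1·3 + 2, 3 = 1·2 + 1; back-substituting gives 1 = 31·28 − 17·51, so 28⁻¹ ≡ 31 (mod 51).
Then y ↦ 31(y − 19) is a two-sided inverse to g, so every y ∈ ℤ/51ℤ has a preimage.
So g is bijective.
Since g is bijective, we find g⁻¹(13): we need 28x ≡ 13 − 19 ≡ 45 (mod 51). Using 28⁻¹ = 31: x ≡ 31·45 = 1395 = 27·51 + 18, so x = 18.
Check: g(18) = 28·18 + 19 = 523 = 10·51 + 13 ≡ 13 (mod 51).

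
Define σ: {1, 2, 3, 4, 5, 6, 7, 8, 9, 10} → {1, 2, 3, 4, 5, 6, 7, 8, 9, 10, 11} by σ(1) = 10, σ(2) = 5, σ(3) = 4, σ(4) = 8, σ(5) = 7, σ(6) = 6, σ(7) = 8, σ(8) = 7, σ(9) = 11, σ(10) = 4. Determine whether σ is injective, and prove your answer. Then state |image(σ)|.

σ(4) = 8 = σ(7) with 4 ≠ 7, so σ is not injective.
The image of σ is {4, 5, 6, 7, 8, 10, 11}, which has 7 elements.

7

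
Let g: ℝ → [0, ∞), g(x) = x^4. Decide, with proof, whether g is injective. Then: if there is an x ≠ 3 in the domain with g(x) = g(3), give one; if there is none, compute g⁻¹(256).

g(3) = 81 = (−3)^4 = g(−3) (since 4 is even), with 3 ≠ −3. So g is not injective.
For the follow-up, such an x exists: taking x = −3 ∈ ℝ gives g(−3) = 81 = g(3) with −3 ≠ 3.

-3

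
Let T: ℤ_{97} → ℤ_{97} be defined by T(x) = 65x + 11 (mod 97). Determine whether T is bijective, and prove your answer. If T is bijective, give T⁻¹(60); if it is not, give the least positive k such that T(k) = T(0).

50

If T(u) = T(v), then 65u ≡ 65v (mod 97). Because gcd(65, 97) = 1, we may cancel 65 to get u ≡ v (mod 97).
We now compute 65⁻¹ mod 97 explicitly. Euclid's algorithm: 97 = 1·65 + 32, 65 = 2·32 + 1; back-substituting gives 1 = 3·65 − 2·97, so 65⁻¹ ≡ 3 (mod 97).
For any y ∈ ℤ_{97}, x = 3(y − 11) mod 97 satisfies T(x) = 65·3(y − 11) + 11 ≡ y (since 65·3 ≡ 1 mod 97). So every y has a preimage.
Thus T is bijective.
Since T is bijective, we compute T⁻¹(60): solve 65x + 11 ≡ 60 (mod 97), i.e. 65x ≡ 49 (mod 97).
Multiplying by 65⁻¹ = 3 gives x ≡ 3·49 = 147 = 1·97 + 50 ≡ 50 (mod 97).
Check: T(50) = 65·50 + 11 = 3261 = 33·97 + 60 ≡ 60 (mod 97).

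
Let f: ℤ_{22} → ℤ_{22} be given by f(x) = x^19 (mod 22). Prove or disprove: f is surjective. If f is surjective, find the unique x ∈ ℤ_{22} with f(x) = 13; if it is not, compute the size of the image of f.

17

Computing x^19 mod 22 for each x (by repeated squaring, reducing mod 22 at every step), the values f(0), f(1), …, f(21) are: 0, 1, 6, 15, 14, 9, 2, 19, 18, 5, 10, 11, 12, 17, 4, 3, 20, 13, 8, 7, 16, 21.
Every element of ℤ_{22} appears exactly once in this list, so f is a bijection, and in particular surjective.
Since f is surjective, we read off the preimage of 13 from the same table: f(17) = 13, so f⁻¹(13) = 17.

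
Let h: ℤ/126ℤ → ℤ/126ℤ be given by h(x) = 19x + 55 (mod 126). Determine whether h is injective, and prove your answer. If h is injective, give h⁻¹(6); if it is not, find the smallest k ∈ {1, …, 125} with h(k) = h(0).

If h(a) = h(b), then 19a ≡ 19b (mod 126). Because gcd(19, 126) = 1, we may cancel 19 to get a ≡ b (mod 126).
So h is injective.
We now compute 19⁻¹ mod 126 explicitly. Euclid's algorithm: 126 = 6·19 + 12, 19 = 1·12 + 7, 12 = 1·7 + 5, 7 = 1·5 + 2, 5 = 2·2 + 1; back-substituting gives 1 = 73·19 − 11·126, so 19⁻¹ ≡ 73 (mod 126).
Since h is injective, we compute h⁻¹(6): solve 19x + 55 ≡ 6 (mod 126), i.e. 19x ≡ 77 (mod 126).
Multiplying by 19⁻¹ = 73 gives x ≡ 73·77 = 5621 = 44·126 + 77 ≡ 77 (mod 126).
Check: h(77) = 19·77 + 55 = 1518 = 12·126 + 6 ≡ 6 (mod 126).

77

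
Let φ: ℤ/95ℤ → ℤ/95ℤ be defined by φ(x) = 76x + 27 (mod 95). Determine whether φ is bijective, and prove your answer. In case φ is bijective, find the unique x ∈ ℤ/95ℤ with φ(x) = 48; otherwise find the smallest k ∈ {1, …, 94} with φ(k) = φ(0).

5

Recall that φ is injective when φ(a) = φ(b) forces a = b.
We have gcd(76, 95) = 19 > 1. Taking a = 0 and b = 5: φ(0) = 27 and φ(5) = 76·5 + 27 = 407 ≡ 27 (mod 95).
So φ(0) = φ(5) while 0 ≠ 5, so φ is not injective, hence not bijective.
Since φ is not bijective, we find the least positive k with φ(k) = φ(0): this means 76k ≡ 0 (mod 95), i.e. 95 ∣ 76k. Since gcd(76, 95) = 19, dividing through by 19 this holds exactly when 5 ∣ 4k, and as gcd(4, 5) = 1, exactly when 5 ∣ k.
The smallest positive such k is 5.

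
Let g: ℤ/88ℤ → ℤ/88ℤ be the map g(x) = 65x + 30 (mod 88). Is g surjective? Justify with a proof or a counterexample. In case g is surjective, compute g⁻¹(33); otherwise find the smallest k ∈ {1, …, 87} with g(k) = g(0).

Since gcd(65, 88) = 1, 65 is invertible modulo 88. Euclid's algorithm: 88 = 1·65 + 23, 65 = 2·23 + 19, 23 = 1·19 + 4, 19 = 4·4 + 3, 4 = 1·3 + 1; back-substituting gives 1 = 65·65 − 48·88, so 65⁻¹ ≡ 65 (mod 88).
For any y ∈ ℤ/88ℤ, x = 65(y − 30) mod 88 satisfies g(x) = 65·65(y − 30) + 30 ≡ y (since 65·65 ≡ 1 mod 88). So every y has a preimage.
Therefore g is surjective.
Since g is surjective, we compute g⁻¹(33): solve 65x + 30 ≡ 33 (mod 88), i.e. 65x ≡ 3 (mod 88).
Multiplying by 65⁻¹ = 65 gives x ≡ 65·3 = 195 = 2·88 + 19 ≡ 19 (mod 88).
Check: g(19) = 65·19 + 30 = 1265 = 14·88 + 33 ≡ 33 (mod 88).

19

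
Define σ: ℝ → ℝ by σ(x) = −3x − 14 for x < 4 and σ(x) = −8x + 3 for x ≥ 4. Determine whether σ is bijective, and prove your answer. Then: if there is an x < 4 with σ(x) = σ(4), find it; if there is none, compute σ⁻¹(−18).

4/3

Both pieces are strictly decreasing (slopes −3 and −8), so each is injective on its own interval.
The left piece maps (−∞, 4) onto (−26, ∞); the right piece maps [4, ∞) onto (−∞, −29].
The images leave a gap (−26 has no preimage), so σ is not surjective, hence not bijective.
Because the two images are disjoint, no x < 4 has σ(x) = σ(4), so we compute σ⁻¹(−18): −18 lies in (−26, ∞), so solve −3x − 14 = −18: x = (−18 + 14)/(−3) = 4/3.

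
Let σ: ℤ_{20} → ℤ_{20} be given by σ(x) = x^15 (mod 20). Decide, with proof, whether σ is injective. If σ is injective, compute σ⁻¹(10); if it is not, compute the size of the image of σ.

15

σ(0) = 0^15 = 0.
σ(10): Repeated squaring mod 20: 10^1 ≡ 10, 10^2 ≡ 10² = 100 ≡ 0, 10^4 ≡ 0² = 0, 10^8 ≡ 0² = 0. Since 15 = 8 + 4 + 2 + 1, 10^15 ≡ 0·0·0·10: 0·0 = 0, then 0·0 = 0, then 0·10 = 0. So 10^15 ≡ 0 (mod 20).
So σ(0) = σ(10) = 0 while 0 ≠ 10, therefore σ is not injective.
Since σ is not injective, we determine |image(σ)|. Computing x^15 mod 20 for each x (by repeated squaring, reducing mod 20 at every step), the values σ(0), σ(1), …, σ(19) are: 0, 1, 8, 7, 4, 5, 16, 3, 12, 9, 0, 11, 8, 17, 4, 15, 16, 13, 12, 19.
The distinct values are {0, 1, 3, 4, 5, 7, 8, 9, 11, 12, 13, 15, 16, 17, 19}; there are 15 of them.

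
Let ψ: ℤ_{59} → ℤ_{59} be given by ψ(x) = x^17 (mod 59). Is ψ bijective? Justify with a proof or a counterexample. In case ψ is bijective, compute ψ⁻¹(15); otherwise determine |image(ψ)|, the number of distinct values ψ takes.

Since 59 is prime, the nonzero elements of ℤ_{59} form a cyclic group of order 58.
As gcd(17, 58) = 1, raising to the 17th power is a bijection on this group: if a^17 ≡ b^17 then (ab^{−1})^17 = 1, and the only element of order dividing gcd(17, 58) = 1 is 1, so a = b.
With ψ(0) = 0 this makes ψ injective on all of ℤ_{59}, hence bijective (finite equal-size domain and codomain). In particular ψ is bijective.
Since ψ is bijective, we find the preimage of 15. The inverse of x ↦ x^17 on (ℤ_{59})^× is x ↦ x^41, because 17·41 = 697 = 12·58 + 1 ≡ 1 (mod 58) and x^{58} = 1 for x ≠ 0 (Fermat). So ψ⁻¹(15) = 15^41 mod 59.
Repeated squaring mod 59: 15^1 ≡ 15, 15^2 ≡ 15² = 225 ≡ 48, 15^4 ≡ 48² = 2304 ≡ 3, 15^8 ≡ 3² = 9, 15^16 ≡ 9² = 81 ≡ 22, 15^32 ≡ 22² = 484 ≡ 12. Since 41 = 32 + 8 + 1, 15^41 ≡ 12·9·15: 12·9 = 108 ≡ 49, then 49·15 = 735 ≡ 27. So 15^41 ≡ 27 (mod 59).
Hence ψ⁻¹(15) = 27.

27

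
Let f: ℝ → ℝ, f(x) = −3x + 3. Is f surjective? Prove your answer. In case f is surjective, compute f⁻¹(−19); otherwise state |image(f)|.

22/3

By definition, f is surjective if every y in the codomain equals f(x) for some x in the domain.
For any y ∈ ℝ, x = (y − 3)/(−3) satisfies f(x) = y.
Therefore f is surjective.
Since f is surjective, we compute f⁻¹(−19) = (−19 − 3)/(−3) = 22/3.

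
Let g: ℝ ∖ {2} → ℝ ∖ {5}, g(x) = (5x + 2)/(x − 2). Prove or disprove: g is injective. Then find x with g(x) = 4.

Suppose g(s) = g(t). Cross-multiplying: (5s + 2)(t − 2) = (5t + 2)(s − 2).
Expanding both sides and cancelling the symmetric terms leaves −12·(s − t) = 0. Since −12 ≠ 0, s = t. Therefore g is injective.
Solving g(x) = 4: cross-multiplying gives 5x + 2 = 4(x − 2), which rearranges to 1x = −10, so x = −10.

-10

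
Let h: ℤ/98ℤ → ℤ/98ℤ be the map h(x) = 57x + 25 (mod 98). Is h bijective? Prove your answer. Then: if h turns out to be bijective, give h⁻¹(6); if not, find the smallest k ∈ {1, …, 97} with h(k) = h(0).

Suppose h(x_1) = h(x_2) in ℤ/98ℤ. Then 57x_1 + 25 ≡ 57x_2 + 25 (mod 98), thus 57(x_1 − x_2) ≡ 0 (mod 98).
Since gcd(57, 98) = 1, 57 is invertible modulo 98, thus x_1 − x_2 ≡ 0 (mod 98), i.e. x_1 = x_2.
We now compute 57⁻¹ mod 98 explicitly. Euclid's algorithm: 98 = 1·57 + 41, 57 = 1·41 + 16, 41 = 2·16 + 9, 16 = 1·9 + 7, 9 = 1·7 + 2, 7 = 3·2 + 1; back-substituting gives 1 = 43·57 − 25·98, so 57⁻¹ ≡ 43 (mod 98).
For any y ∈ ℤ/98ℤ, x = 43(y − 25) mod 98 satisfies h(x) = 57·43(y − 25) + 25 ≡ y (since 57·43 ≡ 1 mod 98). So every y has a preimage.
Thus h is bijective.
Since h is bijective, we compute h⁻¹(6): solve 57x + 25 ≡ 6 (mod 98), i.e. 57x ≡ 79 (mod 98).
Multiplying by 57⁻¹ = 43 gives x ≡ 43·79 = 3397 = 34·98 + 65 ≡ 65 (mod 98).
Check: h(65) = 57·65 + 25 = 3730 = 38·98 + 6 ≡ 6 (mod 98).

65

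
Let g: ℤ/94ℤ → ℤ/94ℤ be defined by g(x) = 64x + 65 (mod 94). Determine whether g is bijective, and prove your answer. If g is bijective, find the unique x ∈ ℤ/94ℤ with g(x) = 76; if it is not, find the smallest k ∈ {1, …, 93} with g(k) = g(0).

47

We have gcd(64, 94) = 2 > 1. Taking s = 0 and t = 47: g(0) = 65 and g(47) = 64·47 + 65 = 3073 ≡ 65 (mod 94).
So g(0) = g(47) while 0 ≠ 47, so g is not injective, hence not bijective.
Since g is not bijective, we find the least positive k with g(k) = g(0): this means 64k ≡ 0 (mod 94), i.e. 94 ∣ 64k. Since gcd(64, 94) = 2, dividing through by 2 this holds exactly when 47 ∣ 32k, and as gcd(32, 47) = 1, exactly when 47 ∣ k.
The smallest positive such k is 47.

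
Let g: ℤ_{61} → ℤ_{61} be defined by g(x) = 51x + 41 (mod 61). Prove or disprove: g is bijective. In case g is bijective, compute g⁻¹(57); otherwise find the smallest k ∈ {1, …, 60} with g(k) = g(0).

By definition, injectivity means: for all a, b in the domain, g(a) = g(b) implies a = b.
If g(a) = g(b), then 51a ≡ 51b (mod 61). Because gcd(51, 61) = 1, we may cancel 51 to get a ≡ b (mod 61).
We now compute 51⁻¹ mod 61 explicitly. Euclid's algorithm: 61 = 1·51 + 10, 51 = 5·10 + 1; back-substituting gives 1 = 6·51 − 5·61, so 51⁻¹ ≡ 6 (mod 61).
For any y ∈ ℤ_{61}, x = 6(y − 41) mod 61 satisfies g(x) = 51·6(y − 41) + 41 ≡ y (since 51·6 ≡ 1 mod 61). So every y has a preimage.
Therefore g is bijective.
Since g is bijective, we compute g⁻¹(57): solve 51x + 41 ≡ 57 (mod 61), i.e. 51x ≡ 16 (mod 61).
Multiplying by 51⁻¹ = 6 gives x ≡ 6·16 = 96 = 1·61 + 35 ≡ 35 (mod 61).
Check: g(35) = 51·35 + 41 = 1826 = 29·61 + 57 ≡ 57 (mod 61).

35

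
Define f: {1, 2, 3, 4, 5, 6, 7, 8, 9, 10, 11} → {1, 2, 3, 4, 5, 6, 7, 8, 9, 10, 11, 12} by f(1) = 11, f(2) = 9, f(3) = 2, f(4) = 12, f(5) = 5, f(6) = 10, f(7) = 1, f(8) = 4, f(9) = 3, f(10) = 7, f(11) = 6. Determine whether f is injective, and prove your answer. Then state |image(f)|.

11

The values f(1), …, f(11) are 11, 9, 2, 12, 5, 10, 1, 4, 3, 7, 6 — all distinct.
So f(s) = f(t) only when s = t, and f is injective.
The image of f is {1, 2, 3, 4, 5, 6, 7, 9, 10, 11, 12}, which has 11 elements.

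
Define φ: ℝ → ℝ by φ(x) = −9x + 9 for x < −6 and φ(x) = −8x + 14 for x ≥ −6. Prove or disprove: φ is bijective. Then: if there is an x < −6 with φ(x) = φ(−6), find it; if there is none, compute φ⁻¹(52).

Both pieces are strictly decreasing (slopes −9 and −8), so each is injective on its own interval.
The left piece maps (−∞, −6) onto (63, ∞); the right piece maps [−6, ∞) onto (−∞, 62].
The images leave a gap (63 has no preimage), so φ is not surjective, hence not bijective.
Because the two images are disjoint, no x < −6 has φ(x) = φ(−6), so we compute φ⁻¹(52): 52 lies in (−∞, 62], so solve −8x + 14 = 52: x = (52 − 14)/(−8) = −19/4.

-19/4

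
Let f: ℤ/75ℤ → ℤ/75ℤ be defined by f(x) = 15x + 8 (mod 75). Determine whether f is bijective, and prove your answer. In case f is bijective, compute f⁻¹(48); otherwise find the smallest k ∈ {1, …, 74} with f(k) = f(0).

We have gcd(15, 75) = 15 > 1. Taking x_1 = 0 and x_2 = 5: f(0) = 8 and f(5) = 15·5 + 8 = 83 ≡ 8 (mod 75).
So f(0) = f(5) while 0 ≠ 5, thus f is not injective, hence not bijective.
Since f is not bijective, we find the least positive k with f(k) = f(0): this means 15k ≡ 0 (mod 75), i.e. 75 ∣ 15k. Since gcd(15, 75) = 15, dividing through by 15 this holds exactly when 5 ∣ k.
The smallest positive such k is 5.

5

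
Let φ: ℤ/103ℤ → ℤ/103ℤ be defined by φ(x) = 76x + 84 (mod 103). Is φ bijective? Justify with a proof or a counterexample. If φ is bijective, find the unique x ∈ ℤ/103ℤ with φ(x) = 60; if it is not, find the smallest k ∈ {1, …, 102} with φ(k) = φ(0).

81

Suppose φ(s) = φ(t) in ℤ/103ℤ. Then 76s + 84 ≡ 76t + 84 (mod 103), thus 76(s − t) ≡ 0 (mod 103).
Since gcd(76, 103) = 1, 76 is invertible modulo 103, hence s − t ≡ 0 (mod 103), i.e. s = t.
We now compute 76⁻¹ mod 103 explicitly. Euclid's algorithm: 103 = 1·76 + 27, 76 = 2·27 + 22, 27 = 1·22 + 5, 22 = 4·5 + 2, 5 = 2·2 + 1; back-substituting gives 1 = 61·76 − 45·103, so 76⁻¹ ≡ 61 (mod 103).
Then y ↦ 61(y − 84) is a two-sided inverse to φ, so every y ∈ ℤ/103ℤ has a preimage.
Hence φ is bijective.
Since φ is bijective, we find φ⁻¹(60): we need 76x ≡ 60 − 84 ≡ 79 (mod 103). Using 76⁻¹ = 61: x ≡ 61·79 = 4819 = 46·103 + 81, so x = 81.
Check: φ(81) = 76·81 + 84 = 6240 = 60·103 + 60 ≡ 60 (mod 103).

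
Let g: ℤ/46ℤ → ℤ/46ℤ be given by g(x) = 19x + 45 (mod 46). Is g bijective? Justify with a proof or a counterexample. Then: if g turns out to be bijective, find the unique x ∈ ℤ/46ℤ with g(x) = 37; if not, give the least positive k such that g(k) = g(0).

2

If g(s) = g(t), then 19s ≡ 19t (mod 46). Because gcd(19, 46) = 1, we may cancel 19 to get s ≡ t (mod 46).
We now compute 19⁻¹ mod 46 explicitly. Euclid's algorithm: 46 = 2·19 + 8, 19 = 2·8 + 3, 8 = 2·3 + 2, 3 = 1·2 + 1; back-substituting gives 1 = 17·19 − 7·46, so 19⁻¹ ≡ 17 (mod 46).
Then y ↦ 17(y − 45) is a two-sided inverse to g, so every y ∈ ℤ/46ℤ has a preimage.
Thus g is bijective.
Since g is bijective, we find g⁻¹(37): we need 19x ≡ 37 − 45 ≡ 38 (mod 46). Using 19⁻¹ = 17: x ≡ 17·38 = 646 = 14·46 + 2, so x = 2.
Check: g(2) = 19·2 + 45 = 83 = 1·46 + 37 ≡ 37 (mod 46).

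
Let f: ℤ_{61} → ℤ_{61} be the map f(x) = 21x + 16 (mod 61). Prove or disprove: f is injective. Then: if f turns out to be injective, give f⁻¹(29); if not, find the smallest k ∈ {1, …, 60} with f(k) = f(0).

50

Suppose f(a) = f(b) in ℤ_{61}. Then 21a + 16 ≡ 21b + 16 (mod 61), therefore 21(a − b) ≡ 0 (mod 61).
Since gcd(21, 61) = 1, 21 is invertible modulo 61, so a − b ≡ 0 (mod 61), i.e. a = b.
Therefore f is injective.
We now compute 21⁻¹ mod 61 explicitly. Euclid's algorithm: 61 = 2·21 + 19, 21 = 1·19 + 2, 19 = 9·2 + 1; back-substituting gives 1 = 32·21 − 11·61, so 21⁻¹ ≡ 32 (mod 61).
Since f is injective, we compute f⁻¹(29): solve 21x + 16 ≡ 29 (mod 61), i.e. 21x ≡ 13 (mod 61).
Multiplying by 21⁻¹ = 32 gives x ≡ 32·13 = 416 = 6·61 + 50 ≡ 50 (mod 61).
Check: f(50) = 21·50 + 16 = 1066 = 17·61 + 29 ≡ 29 (mod 61).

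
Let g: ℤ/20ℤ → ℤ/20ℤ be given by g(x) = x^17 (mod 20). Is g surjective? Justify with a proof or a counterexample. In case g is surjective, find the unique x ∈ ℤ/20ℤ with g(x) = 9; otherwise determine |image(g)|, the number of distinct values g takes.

15

g(0) = 0^17 = 0.
g(10): Repeated squaring mod 20: 10^1 ≡ 10, 10^2 ≡ 10² = 100 ≡ 0, 10^4 ≡ 0² = 0, 10^8 ≡ 0² = 0, 10^16 ≡ 0² = 0. Since 17 = 16 + 1, 10^17 ≡ 0·10: 0·10 = 0. So 10^17 ≡ 0 (mod 20).
So g(0) = g(10) = 0 while 0 ≠ 10, hence g is not injective.
A non-injective map from the 20-element set ℤ/20ℤ to itself takes at most 19 distinct values, so it cannot be surjective. Hence g is not surjective.
Since g is not surjective, we determine |image(g)|. Computing x^17 mod 20 for each x (by repeated squaring, reducing mod 20 at every step), the values g(0), g(1), …, g(19) are: 0, 1, 12, 3, 4, 5, 16, 7, 8, 9, 0, 11, 12, 13, 4, 15, 16, 17, 8, 19.
The distinct values are {0, 1, 3, 4, 5, 7, 8, 9, 11, 12, 13, 15, 16, 17, 19}; there are 15 of them.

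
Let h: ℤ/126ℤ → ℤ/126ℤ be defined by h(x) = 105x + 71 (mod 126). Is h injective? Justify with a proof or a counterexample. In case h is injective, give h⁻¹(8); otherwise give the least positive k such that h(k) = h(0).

We have gcd(105, 126) = 21 > 1. Taking u = 0 and v = 6: h(0) = 71 and h(6) = 105·6 + 71 = 701 ≡ 71 (mod 126).
So h(0) = h(6) while 0 ≠ 6, thus h is not injective.
Since h is not injective, we find the least positive k with h(k) = h(0): this means 105k ≡ 0 (mod 126), i.e. 126 ∣ 105k. Since gcd(105, 126) = 21, dividing through by 21 this holds exactly when 6 ∣ 5k, and as gcd(5, 6) = 1, exactly when 6 ∣ k.
The smallest positive such k is 6.

6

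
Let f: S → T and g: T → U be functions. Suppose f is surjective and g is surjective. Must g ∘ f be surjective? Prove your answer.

surjective

Let c ∈ U. Since g is surjective, there is b ∈ T with g(b) = c. Since f is surjective, there is a ∈ S with f(a) = b.
Then (g ∘ f)(a) = g(b) = c. Thus g ∘ f is surjective.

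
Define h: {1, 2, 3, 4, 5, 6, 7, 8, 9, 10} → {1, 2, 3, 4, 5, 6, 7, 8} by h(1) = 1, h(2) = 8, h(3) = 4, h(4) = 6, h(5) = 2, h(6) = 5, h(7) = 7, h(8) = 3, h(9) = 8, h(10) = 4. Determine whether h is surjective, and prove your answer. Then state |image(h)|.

8

Every element of the codomain has a preimage: 1 = h(1), 2 = h(5), 3 = h(8), 4 = h(3), 5 = h(6), 6 = h(4), 7 = h(7), 8 = h(2).
Hence h is surjective.
The image of h is {1, 2, 3, 4, 5, 6, 7, 8}, which has 8 elements.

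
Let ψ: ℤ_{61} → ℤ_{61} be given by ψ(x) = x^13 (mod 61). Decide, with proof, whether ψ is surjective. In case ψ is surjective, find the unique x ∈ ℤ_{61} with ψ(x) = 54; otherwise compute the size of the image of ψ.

43

Since 61 is prime, the nonzero elements of ℤ_{61} form a cyclic group of order 60.
As gcd(13, 60) = 1, raising to the 13th power is a bijection on this group: if x_1^13 ≡ x_2^13 then (x_1x_2^{−1})^13 = 1, and the only element of order dividing gcd(13, 60) = 1 is 1, so x_1 = x_2.
With ψ(0) = 0 this makes ψ injective on all of ℤ_{61}, hence bijective (finite equal-size domain and codomain). In particular ψ is surjective.
Since ψ is surjective, we find the preimage of 54. The inverse of x ↦ x^13 on (ℤ_{61})^× is x ↦ x^37, because 13·37 = 481 = 8·60 + 1 ≡ 1 (mod 60) and x^{60} = 1 for x ≠ 0 (Fermat). So ψ⁻¹(54) = 54^37 mod 61.
Repeated squaring mod 61: 54^1 ≡ 54, 54^2 ≡ 54² = 2916 ≡ 49, 54^4 ≡ 49² = 2401 ≡ 22, 54^8 ≡ 22² = 484 ≡ 57, 54^16 ≡ 57² = 3249 ≡ 16, 54^32 ≡ 16² = 256 ≡ 12. Since 37 = 32 + 4 + 1, 54^37 ≡ 12·22·54: 12·22 = 264 ≡ 20, then 20·54 = 1080 ≡ 43. So 54^37 ≡ 43 (mod 61).
Hence ψ⁻¹(54) = 43.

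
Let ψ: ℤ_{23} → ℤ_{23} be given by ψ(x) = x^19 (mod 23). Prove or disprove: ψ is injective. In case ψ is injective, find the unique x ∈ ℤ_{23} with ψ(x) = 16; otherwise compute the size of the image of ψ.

18

Since 23 is prime, the nonzero elements of ℤ_{23} form a cyclic group of order 22.
As gcd(19, 22) = 1, raising to the 19th power is a bijection on this group: if u^19 ≡ v^19 then (uv^{−1})^19 = 1, and the only element of order dividing gcd(19, 22) = 1 is 1, so u = v.
With ψ(0) = 0 this makes ψ injective on all of ℤ_{23}, hence bijective (finite equal-size domain and codomain). In particular ψ is injective.
Since ψ is injective, we find the preimage of 16. The inverse of x ↦ x^19 on (ℤ_{23})^× is x ↦ x^7, because 19·7 = 133 = 6·22 + 1 ≡ 1 (mod 22) and x^{22} = 1 for x ≠ 0 (Fermat). So ψ⁻¹(16) = 16^7 mod 23.
Repeated squaring mod 23: 16^1 ≡ 16, 16^2 ≡ 16² = 256 ≡ 3, 16^4 ≡ 3² = 9. Since 7 = 4 + 2 + 1, 16^7 ≡ 9·3·16: 9·3 = 27 ≡ 4, then 4·16 = 64 ≡ 18. So 16^7 ≡ 18 (mod 23).
Hence ψ⁻¹(16) = 18.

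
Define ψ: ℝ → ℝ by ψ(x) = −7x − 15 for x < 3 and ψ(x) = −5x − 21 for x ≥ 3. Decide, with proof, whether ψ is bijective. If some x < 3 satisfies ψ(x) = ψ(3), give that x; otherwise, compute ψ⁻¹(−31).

16/7

Both pieces are strictly decreasing (slopes −7 and −5), so each is injective on its own interval.
The left piece maps (−∞, 3) onto (−36, ∞); the right piece maps [3, ∞) onto (−∞, −36].
Since −36 = −36, the images partition ℝ: ψ is injective and surjective, hence bijective.
Because the two images are disjoint, no x < 3 has ψ(x) = ψ(3), so we compute ψ⁻¹(−31): −31 lies in (−36, ∞), so solve −7x − 15 = −31: x = (−31 + 15)/(−7) = 16/7.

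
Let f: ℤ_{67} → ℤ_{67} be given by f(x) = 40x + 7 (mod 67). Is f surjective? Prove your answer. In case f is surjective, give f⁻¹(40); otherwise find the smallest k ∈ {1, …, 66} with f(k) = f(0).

Recall that surjectivity means every element of the codomain has a preimage under f.
Since gcd(40, 67) = 1, 40 is invertible modulo 67. Euclid's algorithm: 67 = 1·40 + 27, 40 = 1·27 + 13, 27 = 2·13 + 1; back-substituting gives 1 = 62·40 − 37·67, so 40⁻¹ ≡ 62 (mod 67).
Then y ↦ 62(y − 7) is a two-sided inverse to f, so every y ∈ ℤ_{67} has a preimage.
Therefore f is surjective.
Since f is surjective, we find f⁻¹(40): we need 40x ≡ 40 − 7 ≡ 33 (mod 67). Using 40⁻¹ = 62: x ≡ 62·33 = 2046 = 30·67 + 36, so x = 36.
Check: f(36) = 40·36 + 7 = 1447 = 21·67 + 40 ≡ 40 (mod 67).

36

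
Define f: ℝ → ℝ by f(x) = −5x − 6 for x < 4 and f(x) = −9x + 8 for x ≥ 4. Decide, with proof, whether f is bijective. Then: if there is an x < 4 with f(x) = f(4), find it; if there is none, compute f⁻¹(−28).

4

Both pieces are strictly decreasing (slopes −5 and −9), so each is injective on its own interval.
The left piece maps (−∞, 4) onto (−26, ∞); the right piece maps [4, ∞) onto (−∞, −28].
The images leave a gap (−26 has no preimage), so f is not surjective, hence not bijective.
Because the two images are disjoint, no x < 4 has f(x) = f(4), so we compute f⁻¹(−28): −28 lies in (−∞, −28], so solve −9x + 8 = −28: x = (−28 − 8)/(−9) = 4.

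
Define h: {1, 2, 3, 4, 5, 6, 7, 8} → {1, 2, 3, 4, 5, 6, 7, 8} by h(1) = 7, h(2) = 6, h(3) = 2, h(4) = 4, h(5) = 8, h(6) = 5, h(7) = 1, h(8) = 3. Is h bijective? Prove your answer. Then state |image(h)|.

8

The values 7, 6, 2, 4, 8, 5, 1, 3 are a permutation of {1, 2, 3, 4, 5, 6, 7, 8}: each element appears exactly once.
So h is injective and surjective, hence bijective.
The image of h is {1, 2, 3, 4, 5, 6, 7, 8}, which has 8 elements.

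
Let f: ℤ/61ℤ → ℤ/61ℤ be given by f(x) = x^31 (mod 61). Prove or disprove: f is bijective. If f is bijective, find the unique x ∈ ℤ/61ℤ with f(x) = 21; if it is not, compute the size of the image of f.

40

Since 61 is prime, the nonzero elements of ℤ/61ℤ form a cyclic group of order 60.
As gcd(31, 60) = 1, raising to the 31st power is a bijection on this group: if a^31 ≡ b^31 then (ab^{−1})^31 = 1, and the only element of order dividing gcd(31, 60) = 1 is 1, so a = b.
With f(0) = 0 this makes f injective on all of ℤ/61ℤ, hence bijective (finite equal-size domain and codomain). In particular f is bijective.
Since f is bijective, we find the preimage of 21. The inverse of x ↦ x^31 on (ℤ/61ℤ)^× is x ↦ x^31, because 31·31 = 961 = 16·60 + 1 ≡ 1 (mod 60) and x^{60} = 1 for x ≠ 0 (Fermat). So f⁻¹(21) = 21^31 mod 61.
Repeated squaring mod 61: 21^1 ≡ 21, 21^2 ≡ 21² = 441 ≡ 14, 21^4 ≡ 14² = 196 ≡ 13, 21^8 ≡ 13² = 169 ≡ 47, 21^16 ≡ 47² = 2209 ≡ 13. Since 31 = 16 + 8 + 4 + 2 + 1, 21^31 ≡ 13·47·13·14·21: 13·47 = 611 ≡ 1, then 1·13 = 13, then 13·14 = 182 ≡ 60, then 60·21 = 1260 ≡ 40. So 21^31 ≡ 40 (mod 61).
Hence f⁻¹(21) = 40.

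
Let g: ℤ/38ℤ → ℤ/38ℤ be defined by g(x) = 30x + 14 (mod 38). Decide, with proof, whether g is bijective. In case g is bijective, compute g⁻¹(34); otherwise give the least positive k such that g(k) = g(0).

19

We have gcd(30, 38) = 2 > 1. Taking x_1 = 0 and x_2 = 19: g(0) = 14 and g(19) = 30·19 + 14 = 584 ≡ 14 (mod 38).
So g(0) = g(19) while 0 ≠ 19, hence g is not injective, hence not bijective.
Since g is not bijective, we find the least positive k with g(k) = g(0): this means 30k ≡ 0 (mod 38), i.e. 38 ∣ 30k. Since gcd(30, 38) = 2, dividing through by 2 this holds exactly when 19 ∣ 15k, and as gcd(15, 19) = 1, exactly when 19 ∣ k.
The smallest positive such k is 19.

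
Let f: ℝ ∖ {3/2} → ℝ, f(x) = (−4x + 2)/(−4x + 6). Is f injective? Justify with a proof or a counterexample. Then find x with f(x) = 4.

11/6

Suppose f(u) = f(v). Cross-multiplying: (−4u + 2)(−4v + 6) = (−4v + 2)(−4u + 6).
Expanding both sides and cancelling the symmetric terms leaves −16·(u − v) = 0. Since −16 ≠ 0, u = v. Hence f is injective.
Solving f(x) = 4: cross-multiplying gives −4x + 2 = 4(−4x + 6), which rearranges to 12x = 22, so x = 11/6.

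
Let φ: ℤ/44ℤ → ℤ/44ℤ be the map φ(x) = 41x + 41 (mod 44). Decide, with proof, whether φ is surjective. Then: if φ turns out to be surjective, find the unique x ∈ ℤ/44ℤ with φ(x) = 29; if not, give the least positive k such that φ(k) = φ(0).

Since gcd(41, 44) = 1, 41 is invertible modulo 44. Euclid's algorithm: 44 = 1·41 + 3, 41 = 13·3 + 2, 3 = 1·2 + 1; back-substituting gives 1 = 29·41 − 27·44, so 41⁻¹ ≡ 29 (mod 44).
Then y ↦ 29(y − 41) is a two-sided inverse to φ, so every y ∈ ℤ/44ℤ has a preimage.
Hence φ is surjective.
Since φ is surjective, we find φ⁻¹(29): we need 41x ≡ 29 − 41 ≡ 32 (mod 44). Using 41⁻¹ = 29: x ≡ 29·32 = 928 = 21·44 + 4, so x = 4.
Check: φ(4) = 41·4 + 41 = 205 = 4·44 + 29 ≡ 29 (mod 44).

4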